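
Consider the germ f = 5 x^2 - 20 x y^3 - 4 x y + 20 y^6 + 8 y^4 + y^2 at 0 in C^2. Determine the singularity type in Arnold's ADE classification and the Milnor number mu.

Type A1, Milnor number mu = 1.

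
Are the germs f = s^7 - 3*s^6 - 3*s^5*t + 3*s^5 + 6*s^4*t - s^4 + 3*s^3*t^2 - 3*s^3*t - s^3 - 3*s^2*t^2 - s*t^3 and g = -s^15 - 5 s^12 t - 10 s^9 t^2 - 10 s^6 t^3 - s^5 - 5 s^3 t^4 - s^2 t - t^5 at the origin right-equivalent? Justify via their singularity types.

No.

The Hessian of f at 0 has rank 0. Corank 2; j^3 = -s^3 is a perfect cube, so E-series; the 4-jet and mu = 7 give E_7. The Hessian of g at 0 has rank 0. Corank 2; j^3 = -s^2*t has shape L^2 M (L != M), so D-series; mu = 6 gives D_6. f is E_7 but g is D_6, hence not right-equivalent.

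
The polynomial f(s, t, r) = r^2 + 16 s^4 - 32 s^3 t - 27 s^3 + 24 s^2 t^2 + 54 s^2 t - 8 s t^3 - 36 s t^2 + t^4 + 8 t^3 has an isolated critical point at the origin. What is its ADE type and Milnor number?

Type E_6, Milnor number mu = 6.

The Hessian of f at 0 is [[0, 0, 0], [0, 0, 0], [0, 0, 2]] with rank 1, so corank 2. A Groebner basis of the Jacobian ideal J(f) in C{s,t,r} is {t^4, s*t^2 - 11*t^3/18, s^2 - 4*s*t/3 + 4*t^2/9, r}; counting standard monomials gives mu = 6. Corank 2; j^3 = -(3*s - 2*t)^3 is a perfect cube, so E-series; the 4-jet and mu = 6 give E_6.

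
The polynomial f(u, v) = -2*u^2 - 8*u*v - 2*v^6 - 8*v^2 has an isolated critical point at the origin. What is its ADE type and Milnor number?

The Hessian of f at 0 is [[-4, -8], [-8, -16]] with rank 1, so corank 1. A Groebner basis of the Jacobian ideal J(f) in C{u,v} is {v^5, u + 2*v}; counting standard monomials gives mu = 5. Corank 1: A-series; mu = 5 gives A_5.

Type A5, Milnor number mu = 5.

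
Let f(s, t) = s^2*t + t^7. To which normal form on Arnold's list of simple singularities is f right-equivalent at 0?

The Hessian of f at 0 has rank 0. Corank 2; j^3 = s^2*t has shape L^2 M (L != M), so D-series; mu = 8 gives D_8.

D_{8}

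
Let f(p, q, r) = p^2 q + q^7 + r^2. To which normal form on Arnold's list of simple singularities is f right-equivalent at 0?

The Hessian of f at 0 is [[0, 0, 0], [0, 0, 0], [0, 0, 2]] with rank 1, so corank 2. A Groebner basis of the Jacobian ideal J(f) in C{p,q,r} is {p^2/7 + q^6, p^3, p*q, r}; counting standard monomials gives mu = 8. Corank 2; j^3 = p^2*q has shape L^2 M (L != M), so D-series; mu = 8 gives D_8.

D8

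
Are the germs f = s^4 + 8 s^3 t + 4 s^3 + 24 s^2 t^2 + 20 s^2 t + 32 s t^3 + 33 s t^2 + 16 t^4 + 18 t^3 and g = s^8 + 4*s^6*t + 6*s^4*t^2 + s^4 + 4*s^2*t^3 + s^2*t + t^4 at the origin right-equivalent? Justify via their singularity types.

Yes.

The Hessian of f at 0 has rank 0. Corank 2; j^3 = (s + 2*t)*(2*s + 3*t)^2 has shape L^2 M (L != M), so D-series; mu = 5 gives D_5. The Hessian of g at 0 has rank 0. Corank 2; j^3 = s^2*t has shape L^2 M (L != M), so D-series; mu = 5 gives D_5. Both have type D_5, hence right-equivalent.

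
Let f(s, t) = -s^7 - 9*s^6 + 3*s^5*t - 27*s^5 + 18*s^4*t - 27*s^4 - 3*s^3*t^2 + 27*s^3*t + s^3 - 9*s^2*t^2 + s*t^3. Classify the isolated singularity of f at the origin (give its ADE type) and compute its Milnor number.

Type E7, Milnor number mu = 7.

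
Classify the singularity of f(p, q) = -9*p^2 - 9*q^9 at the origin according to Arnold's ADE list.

The Hessian of f at 0 is [[-18, 0], [0, 0]] with rank 1, so corank 1. A Groebner basis of the Jacobian ideal J(f) in C{p,q} is {q^8, p}; counting standard monomials gives mu = 8. Corank 1: A-series; mu = 8 gives A_8.

A8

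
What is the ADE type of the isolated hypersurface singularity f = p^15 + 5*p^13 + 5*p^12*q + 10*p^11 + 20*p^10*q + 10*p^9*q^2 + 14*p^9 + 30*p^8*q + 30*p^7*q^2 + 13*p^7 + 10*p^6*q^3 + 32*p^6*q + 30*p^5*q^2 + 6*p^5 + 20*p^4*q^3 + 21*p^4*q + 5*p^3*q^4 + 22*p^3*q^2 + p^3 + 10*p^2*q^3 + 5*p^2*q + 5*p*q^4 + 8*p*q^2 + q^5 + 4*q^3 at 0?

The Hessian of f at 0 is [[0, 0], [0, 0]] with rank 0, so corank 2. A Groebner basis of the Jacobian ideal J(f) in C{p,q} is {-p*q/11 + q^4 - 2*q^2/11, p*q^2 + 2*q^3, p^2 + 49*p*q/11 + 54*q^2/11}; counting standard monomials gives mu = 6. Corank 2; j^3 = (p + q)*(p + 2*q)^2 has shape L^2 M (L != M), so D-series; mu = 6 gives D_6.

D_{6}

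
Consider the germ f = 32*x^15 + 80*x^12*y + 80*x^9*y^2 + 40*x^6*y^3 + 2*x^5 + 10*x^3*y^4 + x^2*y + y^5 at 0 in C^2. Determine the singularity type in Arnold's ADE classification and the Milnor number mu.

Type D_6, Milnor number mu = 6.

The Hessian of f at 0 has rank 0. Corank 2; j^3 = x^2*y has shape L^2 M (L != M), so D-series; mu = 6 gives D_6.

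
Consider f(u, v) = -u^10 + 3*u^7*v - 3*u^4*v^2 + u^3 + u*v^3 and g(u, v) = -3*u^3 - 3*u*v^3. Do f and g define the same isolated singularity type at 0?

Yes.

The Hessian of f at 0 has rank 0. Corank 2; j^3 = u^3 is a perfect cube, so E-series; the 4-jet and mu = 7 give E_7. The Hessian of g at 0 has rank 0. Corank 2; j^3 = -3*u^3 is a perfect cube, so E-series; the 4-jet and mu = 7 give E_7. Both have type E_7, hence right-equivalent.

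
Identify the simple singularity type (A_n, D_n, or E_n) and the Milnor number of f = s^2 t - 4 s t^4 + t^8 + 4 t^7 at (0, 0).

Type D_{9}, Milnor number mu = 9.

The Hessian of f at 0 has rank 0. Corank 2; j^3 = s^2*t has shape L^2 M (L != M), so D-series; mu = 9 gives D_9.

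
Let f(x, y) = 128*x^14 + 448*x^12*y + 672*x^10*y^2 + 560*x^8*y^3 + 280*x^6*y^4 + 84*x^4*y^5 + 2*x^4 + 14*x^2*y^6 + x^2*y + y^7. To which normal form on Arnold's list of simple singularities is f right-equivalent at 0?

D_{8}

The Hessian of f at 0 is [[0, 0], [0, 0]] with rank 0, so corank 2. A Groebner basis of the Jacobian ideal J(f) in C{x,y} is {x^2/7 + y^6, x^3, x*y}; counting standard monomials gives mu = 8. Corank 2; j^3 = x^2*y has shape L^2 M (L != M), so D-series; mu = 8 gives D_8.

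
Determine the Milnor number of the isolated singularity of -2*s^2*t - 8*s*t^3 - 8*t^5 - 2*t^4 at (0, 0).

5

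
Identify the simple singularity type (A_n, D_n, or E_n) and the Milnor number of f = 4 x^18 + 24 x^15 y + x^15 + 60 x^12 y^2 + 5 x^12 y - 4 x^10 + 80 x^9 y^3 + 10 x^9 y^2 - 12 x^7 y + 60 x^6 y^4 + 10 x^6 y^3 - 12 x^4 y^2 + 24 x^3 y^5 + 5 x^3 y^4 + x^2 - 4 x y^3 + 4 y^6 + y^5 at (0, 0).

Type A_{4}, Milnor number mu = 4.

The Hessian of f at 0 is [[2, 0], [0, 0]] with rank 1, so corank 1. A Groebner basis of the Jacobian ideal J(f) in C{x,y} is {-x/2 + y^3, x^2, x*y}; counting standard monomials gives mu = 4. Corank 1: A-series; mu = 4 gives A_4.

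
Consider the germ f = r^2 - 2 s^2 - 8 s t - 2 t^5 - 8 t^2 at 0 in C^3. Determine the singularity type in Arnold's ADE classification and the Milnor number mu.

Type A_{4}, Milnor number mu = 4.

The Hessian of f at 0 has rank 2. Corank 1: A-series; mu = 4 gives A_4.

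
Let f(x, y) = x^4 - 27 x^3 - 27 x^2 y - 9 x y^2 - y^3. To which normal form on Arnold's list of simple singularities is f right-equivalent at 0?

The Hessian of f at 0 has rank 0. Corank 2; j^3 = -(3*x + y)^3 is a perfect cube, so E-series; the 4-jet and mu = 6 give E_6.

E6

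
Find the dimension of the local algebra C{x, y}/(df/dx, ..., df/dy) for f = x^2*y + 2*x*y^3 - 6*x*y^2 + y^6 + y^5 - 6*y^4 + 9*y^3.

7

The Hessian of f at 0 is [[0, 0], [0, 0]] with rank 0, so corank 2. A Groebner basis of the Jacobian ideal J(f) in C{x,y} is {x^3 + 3*x^2/2 - 51*x*y^2/2 - 117*x*y/2 + 162*y^2, x^2*y + x^2/6 - 35*x*y^2/6 - 19*x*y/2 + 27*y^2, x*y + y^3 - 3*y^2}; counting standard monomials gives mu = 7. Corank 2; j^3 = y*(x - 3*y)^2 has shape L^2 M (L != M), so D-series; mu = 7 gives D_7.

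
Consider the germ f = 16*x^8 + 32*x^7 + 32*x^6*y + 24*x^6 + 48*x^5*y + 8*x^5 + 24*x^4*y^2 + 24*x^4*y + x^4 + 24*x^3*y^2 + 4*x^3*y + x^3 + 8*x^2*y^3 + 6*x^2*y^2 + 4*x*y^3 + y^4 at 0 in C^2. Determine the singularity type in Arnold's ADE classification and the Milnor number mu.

The Hessian of f at 0 has rank 0. Corank 2; j^3 = x^3 is a perfect cube, so E-series; the 4-jet and mu = 6 give E_6.

Type E_{6}, Milnor number mu = 6.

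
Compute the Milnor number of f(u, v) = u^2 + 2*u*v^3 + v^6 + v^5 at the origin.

4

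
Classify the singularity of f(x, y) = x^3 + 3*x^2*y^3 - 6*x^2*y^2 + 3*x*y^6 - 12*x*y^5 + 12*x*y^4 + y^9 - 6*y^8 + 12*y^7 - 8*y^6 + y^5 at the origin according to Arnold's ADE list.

E_{8}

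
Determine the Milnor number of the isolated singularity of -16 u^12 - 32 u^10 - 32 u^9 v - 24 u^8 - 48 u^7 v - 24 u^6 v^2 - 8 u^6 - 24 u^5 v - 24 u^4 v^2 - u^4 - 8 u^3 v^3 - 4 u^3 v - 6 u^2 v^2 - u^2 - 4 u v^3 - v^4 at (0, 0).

3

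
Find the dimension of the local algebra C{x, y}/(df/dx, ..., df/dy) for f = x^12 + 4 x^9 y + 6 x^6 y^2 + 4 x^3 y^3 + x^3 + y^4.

6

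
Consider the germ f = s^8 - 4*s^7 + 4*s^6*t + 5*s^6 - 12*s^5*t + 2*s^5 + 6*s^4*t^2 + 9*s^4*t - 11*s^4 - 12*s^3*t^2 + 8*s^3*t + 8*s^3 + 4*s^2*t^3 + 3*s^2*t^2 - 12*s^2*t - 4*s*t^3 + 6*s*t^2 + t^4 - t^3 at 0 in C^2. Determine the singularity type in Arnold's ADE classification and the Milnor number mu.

Type E_{6}, Milnor number mu = 6.

The Hessian of f at 0 is [[0, 0], [0, 0]] with rank 0, so corank 2. A Groebner basis of the Jacobian ideal J(f) in C{s,t} is {s^3 - 6*s^2 + 6*s*t - 3*t^2/2, s^2*t - 10*s^2 + 10*s*t - 5*t^2/2, -16*s^2 + s*t^2 + 16*s*t - 4*t^2, -24*s^2 + 24*s*t + t^3 - 6*t^2}; counting standard monomials gives mu = 6. Corank 2; j^3 = (2*s - t)^3 is a perfect cube, so E-series; the 4-jet and mu = 6 give E_6.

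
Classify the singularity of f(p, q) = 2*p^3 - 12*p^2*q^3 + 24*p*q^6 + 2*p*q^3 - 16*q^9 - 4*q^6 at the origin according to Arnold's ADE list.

E7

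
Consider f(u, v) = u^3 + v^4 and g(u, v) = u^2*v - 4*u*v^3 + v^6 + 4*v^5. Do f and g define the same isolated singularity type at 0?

No.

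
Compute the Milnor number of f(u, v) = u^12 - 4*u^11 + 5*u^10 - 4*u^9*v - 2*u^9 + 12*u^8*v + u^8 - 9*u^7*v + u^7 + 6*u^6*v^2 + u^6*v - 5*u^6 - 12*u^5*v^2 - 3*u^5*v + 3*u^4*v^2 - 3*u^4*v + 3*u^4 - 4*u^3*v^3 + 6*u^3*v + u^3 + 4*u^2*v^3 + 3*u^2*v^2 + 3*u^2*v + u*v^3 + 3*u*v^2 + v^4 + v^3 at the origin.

The Hessian of f at 0 has rank 0. Corank 2; j^3 = (u + v)^3 is a perfect cube, so E-series; the 4-jet and mu = 7 give E_7.

7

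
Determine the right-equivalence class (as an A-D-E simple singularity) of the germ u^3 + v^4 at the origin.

E_6

The Hessian of f at 0 has rank 0. Corank 2; j^3 = u^3 is a perfect cube, so E-series; the 4-jet and mu = 6 give E_6.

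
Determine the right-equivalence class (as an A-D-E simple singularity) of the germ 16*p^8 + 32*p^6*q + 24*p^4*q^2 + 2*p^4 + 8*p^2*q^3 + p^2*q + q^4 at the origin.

D5

The Hessian of f at 0 has rank 0. Corank 2; j^3 = p^2*q has shape L^2 M (L != M), so D-series; mu = 5 gives D_5.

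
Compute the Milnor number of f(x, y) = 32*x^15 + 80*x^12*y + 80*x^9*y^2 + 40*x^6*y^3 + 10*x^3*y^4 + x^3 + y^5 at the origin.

8

The Hessian of f at 0 has rank 0. Corank 2; j^3 = x^3 is a perfect cube, so E-series; the 5-jet and mu = 8 give E_8.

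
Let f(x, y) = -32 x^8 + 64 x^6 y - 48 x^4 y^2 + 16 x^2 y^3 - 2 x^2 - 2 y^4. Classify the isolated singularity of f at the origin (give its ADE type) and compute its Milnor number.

The Hessian of f at 0 has rank 1. Corank 1: A-series; mu = 3 gives A_3.

Type A_3, Milnor number mu = 3.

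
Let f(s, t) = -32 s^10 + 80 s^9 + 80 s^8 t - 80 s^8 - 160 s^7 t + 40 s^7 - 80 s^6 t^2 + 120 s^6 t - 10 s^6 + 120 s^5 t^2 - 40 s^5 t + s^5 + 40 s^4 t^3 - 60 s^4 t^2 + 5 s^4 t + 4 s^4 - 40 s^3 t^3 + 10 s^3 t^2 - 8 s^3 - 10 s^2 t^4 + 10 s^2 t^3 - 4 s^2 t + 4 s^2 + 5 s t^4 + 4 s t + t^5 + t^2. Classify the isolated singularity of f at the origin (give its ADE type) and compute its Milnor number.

Type A4, Milnor number mu = 4.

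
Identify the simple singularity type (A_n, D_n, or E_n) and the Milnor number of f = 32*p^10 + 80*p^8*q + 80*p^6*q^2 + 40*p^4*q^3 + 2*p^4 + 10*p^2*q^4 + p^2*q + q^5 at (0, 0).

The Hessian of f at 0 has rank 0. Corank 2; j^3 = p^2*q has shape L^2 M (L != M), so D-series; mu = 6 gives D_6.

Type D6, Milnor number mu = 6.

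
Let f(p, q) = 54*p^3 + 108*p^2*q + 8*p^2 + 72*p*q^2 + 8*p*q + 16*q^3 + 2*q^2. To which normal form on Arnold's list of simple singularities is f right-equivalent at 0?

A_2

The Hessian of f at 0 is [[16, 8], [8, 4]] with rank 1, so corank 1. A Groebner basis of the Jacobian ideal J(f) in C{p,q} is {q^2, p + q/2}; counting standard monomials gives mu = 2. Corank 1: A-series; mu = 2 gives A_2.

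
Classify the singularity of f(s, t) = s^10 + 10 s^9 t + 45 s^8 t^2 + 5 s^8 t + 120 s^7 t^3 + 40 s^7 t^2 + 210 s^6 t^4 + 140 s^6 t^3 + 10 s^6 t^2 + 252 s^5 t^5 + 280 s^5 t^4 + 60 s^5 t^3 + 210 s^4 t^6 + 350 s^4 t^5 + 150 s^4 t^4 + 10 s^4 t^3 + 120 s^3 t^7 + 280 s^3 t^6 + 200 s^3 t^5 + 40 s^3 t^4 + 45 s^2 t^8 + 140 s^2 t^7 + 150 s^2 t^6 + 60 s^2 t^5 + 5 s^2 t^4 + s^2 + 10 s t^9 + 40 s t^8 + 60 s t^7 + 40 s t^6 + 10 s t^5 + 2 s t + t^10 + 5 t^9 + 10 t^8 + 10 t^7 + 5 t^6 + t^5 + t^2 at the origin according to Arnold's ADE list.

The Hessian of f at 0 has rank 1. Corank 1: A-series; mu = 4 gives A_4.

A_{4}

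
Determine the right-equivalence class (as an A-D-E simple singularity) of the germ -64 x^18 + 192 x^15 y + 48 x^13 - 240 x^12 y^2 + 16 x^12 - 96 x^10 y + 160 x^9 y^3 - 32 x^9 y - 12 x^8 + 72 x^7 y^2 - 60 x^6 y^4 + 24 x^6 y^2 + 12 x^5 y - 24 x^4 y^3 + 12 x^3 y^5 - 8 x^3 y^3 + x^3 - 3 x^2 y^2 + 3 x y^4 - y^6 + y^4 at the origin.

E6

The Hessian of f at 0 has rank 0. Corank 2; j^3 = x^3 is a perfect cube, so E-series; the 4-jet and mu = 6 give E_6.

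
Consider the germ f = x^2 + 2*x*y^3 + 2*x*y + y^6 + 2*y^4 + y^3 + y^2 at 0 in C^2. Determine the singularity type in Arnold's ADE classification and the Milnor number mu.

The Hessian of f at 0 has rank 1. Corank 1: A-series; mu = 2 gives A_2.

Type A_2, Milnor number mu = 2.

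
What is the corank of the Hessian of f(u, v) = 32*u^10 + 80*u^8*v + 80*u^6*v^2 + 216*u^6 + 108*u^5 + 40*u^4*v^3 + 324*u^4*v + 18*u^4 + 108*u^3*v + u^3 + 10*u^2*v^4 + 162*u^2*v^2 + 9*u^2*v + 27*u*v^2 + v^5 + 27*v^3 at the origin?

Hessian at 0 has rank 0.

2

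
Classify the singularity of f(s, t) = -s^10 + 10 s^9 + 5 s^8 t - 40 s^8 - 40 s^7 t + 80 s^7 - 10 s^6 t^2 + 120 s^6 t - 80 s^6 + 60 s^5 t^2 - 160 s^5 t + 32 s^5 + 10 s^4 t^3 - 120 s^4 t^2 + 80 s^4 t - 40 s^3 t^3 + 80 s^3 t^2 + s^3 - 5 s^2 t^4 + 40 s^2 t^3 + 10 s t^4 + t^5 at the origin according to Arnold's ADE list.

E8

The Hessian of f at 0 has rank 0. Corank 2; j^3 = s^3 is a perfect cube, so E-series; the 5-jet and mu = 8 give E_8.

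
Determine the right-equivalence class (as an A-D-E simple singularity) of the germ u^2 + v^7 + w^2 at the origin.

A6

The Hessian of f at 0 has rank 2. Corank 1: A-series; mu = 6 gives A_6.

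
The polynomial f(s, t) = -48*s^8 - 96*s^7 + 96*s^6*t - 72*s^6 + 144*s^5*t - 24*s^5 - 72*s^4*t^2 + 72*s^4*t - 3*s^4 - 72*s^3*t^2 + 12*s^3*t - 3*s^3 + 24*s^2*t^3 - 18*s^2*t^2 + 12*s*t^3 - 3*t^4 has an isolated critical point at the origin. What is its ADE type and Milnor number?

The Hessian of f at 0 has rank 0. Corank 2; j^3 = -3*s^3 is a perfect cube, so E-series; the 4-jet and mu = 6 give E_6.

Type E_{6}, Milnor number mu = 6.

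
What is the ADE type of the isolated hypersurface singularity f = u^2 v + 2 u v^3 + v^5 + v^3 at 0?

The Hessian of f at 0 is [[0, 0], [0, 0]] with rank 0, so corank 2. A Groebner basis of the Jacobian ideal J(f) in C{u,v} is {v^3, u^2 + 3*v^2, u*v}; counting standard monomials gives mu = 4. Corank 2; j^3 = v*(u^2 + v^2) splits into three distinct lines over C (the quadratic factor has nonzero discriminant), so D_4.

D_{4}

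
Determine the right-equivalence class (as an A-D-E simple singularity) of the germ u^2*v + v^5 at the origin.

D6

The Hessian of f at 0 is [[0, 0], [0, 0]] with rank 0, so corank 2. A Groebner basis of the Jacobian ideal J(f) in C{u,v} is {u^2/5 + v^4, u^3, u*v}; counting standard monomials gives mu = 6. Corank 2; j^3 = u^2*v has shape L^2 M (L != M), so D-series; mu = 6 gives D_6.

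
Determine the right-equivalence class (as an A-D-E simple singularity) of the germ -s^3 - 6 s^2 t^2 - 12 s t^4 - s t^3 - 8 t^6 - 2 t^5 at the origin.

E_{7}

The Hessian of f at 0 is [[0, 0], [0, 0]] with rank 0, so corank 2. A Groebner basis of the Jacobian ideal J(f) in C{s,t} is {-s^2/4 + t^4 - t^3/12, s^3, s^2*t + s^2/12 + t^3/36, s^2/2 + s*t^2 + t^3/6}; counting standard monomials gives mu = 7. Corank 2; j^3 = -s^3 is a perfect cube, so E-series; the 4-jet and mu = 7 give E_7.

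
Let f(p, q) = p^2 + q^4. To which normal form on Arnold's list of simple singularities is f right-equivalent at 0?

A_{3}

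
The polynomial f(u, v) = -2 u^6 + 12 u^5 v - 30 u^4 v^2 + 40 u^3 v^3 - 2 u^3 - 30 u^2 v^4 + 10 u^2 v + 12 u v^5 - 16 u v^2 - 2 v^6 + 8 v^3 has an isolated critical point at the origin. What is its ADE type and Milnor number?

Type D_7, Milnor number mu = 7.

The Hessian of f at 0 is [[0, 0], [0, 0]] with rank 0, so corank 2. A Groebner basis of the Jacobian ideal J(f) in C{u,v} is {-u*v/6 + v^5 + v^2/3, u*v^2 - 2*v^3, u^2 - 3*u*v + 2*v^2}; counting standard monomials gives mu = 7. Corank 2; j^3 = -2*(u - 2*v)^2*(u - v) has shape L^2 M (L != M), so D-series; mu = 7 gives D_7.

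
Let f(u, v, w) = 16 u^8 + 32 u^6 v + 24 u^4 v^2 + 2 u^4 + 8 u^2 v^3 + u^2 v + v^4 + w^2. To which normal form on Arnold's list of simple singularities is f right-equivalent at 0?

D_5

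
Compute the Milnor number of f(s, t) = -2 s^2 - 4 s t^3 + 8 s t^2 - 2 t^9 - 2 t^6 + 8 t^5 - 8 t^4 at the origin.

8

The Hessian of f at 0 has rank 1. Corank 1: A-series; mu = 8 gives A_8.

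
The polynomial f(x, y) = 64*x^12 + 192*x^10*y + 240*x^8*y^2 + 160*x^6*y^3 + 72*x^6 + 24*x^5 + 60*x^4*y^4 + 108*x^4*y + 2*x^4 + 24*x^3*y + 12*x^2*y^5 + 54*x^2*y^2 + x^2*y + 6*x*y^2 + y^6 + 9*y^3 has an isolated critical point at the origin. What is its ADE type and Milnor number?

The Hessian of f at 0 has rank 0. Corank 2; j^3 = y*(x + 3*y)^2 has shape L^2 M (L != M), so D-series; mu = 7 gives D_7.

Type D_7, Milnor number mu = 7.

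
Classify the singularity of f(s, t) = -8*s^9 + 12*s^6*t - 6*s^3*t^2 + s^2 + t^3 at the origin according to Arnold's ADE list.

A_{2}

The Hessian of f at 0 is [[2, 0], [0, 0]] with rank 1, so corank 1. A Groebner basis of the Jacobian ideal J(f) in C{s,t} is {t^2, s}; counting standard monomials gives mu = 2. Corank 1: A-series; mu = 2 gives A_2.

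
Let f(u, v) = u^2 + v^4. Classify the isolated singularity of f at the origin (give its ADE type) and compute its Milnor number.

The Hessian of f at 0 is [[2, 0], [0, 0]] with rank 1, so corank 1. A Groebner basis of the Jacobian ideal J(f) in C{u,v} is {v^3, u}; counting standard monomials gives mu = 3. Corank 1: A-series; mu = 3 gives A_3.

Type A3, Milnor number mu = 3.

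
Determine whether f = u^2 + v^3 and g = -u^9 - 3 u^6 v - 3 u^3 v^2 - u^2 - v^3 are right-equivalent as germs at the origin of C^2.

Yes.

The Hessian of f at 0 has rank 1. Corank 1: A-series; mu = 2 gives A_2. The Hessian of g at 0 has rank 1. Corank 1: A-series; mu = 2 gives A_2. Both have type A_2, hence right-equivalent.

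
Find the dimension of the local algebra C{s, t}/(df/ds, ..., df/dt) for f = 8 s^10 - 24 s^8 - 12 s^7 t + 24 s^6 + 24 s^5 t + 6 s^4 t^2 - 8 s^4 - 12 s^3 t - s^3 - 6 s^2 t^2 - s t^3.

7

The Hessian of f at 0 is [[0, 0], [0, 0]] with rank 0, so corank 2. A Groebner basis of the Jacobian ideal J(f) in C{s,t} is {3*s^2/4 + t^4 + t^3/4, s^3, s^2*t - s^2/4 - t^3/12, s^2 + s*t^2 + t^3/3}; counting standard monomials gives mu = 7. Corank 2; j^3 = -s^3 is a perfect cube, so E-series; the 4-jet and mu = 7 give E_7.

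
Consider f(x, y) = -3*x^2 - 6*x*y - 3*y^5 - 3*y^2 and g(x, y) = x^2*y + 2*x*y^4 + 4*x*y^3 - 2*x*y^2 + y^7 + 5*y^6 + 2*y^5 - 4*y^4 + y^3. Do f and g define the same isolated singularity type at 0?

No.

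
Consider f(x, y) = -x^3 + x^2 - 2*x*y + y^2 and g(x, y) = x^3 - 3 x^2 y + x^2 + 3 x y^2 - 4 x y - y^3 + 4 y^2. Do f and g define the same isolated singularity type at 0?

The Hessian of f at 0 is [[2, -2], [-2, 2]] with rank 1, so corank 1. A Groebner basis of the Jacobian ideal J(f) in C{x,y} is {y^2, x - y}; counting standard monomials gives mu = 2. Corank 1: A-series; mu = 2 gives A_2. The Hessian of g at 0 is [[2, -4], [-4, 8]] with rank 1, so corank 1. A Groebner basis of the Jacobian ideal J(g) in C{x,y} is {y^2, x - 2*y}; counting standard monomials gives mu = 2. Corank 1: A-series; mu = 2 gives A_2. Both have type A_2, hence right-equivalent.

Yes.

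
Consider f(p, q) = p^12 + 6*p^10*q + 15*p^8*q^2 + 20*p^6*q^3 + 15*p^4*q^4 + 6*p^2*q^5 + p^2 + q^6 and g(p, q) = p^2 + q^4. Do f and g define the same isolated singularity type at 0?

No.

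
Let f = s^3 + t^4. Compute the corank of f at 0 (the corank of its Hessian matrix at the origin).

2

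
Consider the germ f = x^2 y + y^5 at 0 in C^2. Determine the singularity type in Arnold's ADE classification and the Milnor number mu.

Type D_{6}, Milnor number mu = 6.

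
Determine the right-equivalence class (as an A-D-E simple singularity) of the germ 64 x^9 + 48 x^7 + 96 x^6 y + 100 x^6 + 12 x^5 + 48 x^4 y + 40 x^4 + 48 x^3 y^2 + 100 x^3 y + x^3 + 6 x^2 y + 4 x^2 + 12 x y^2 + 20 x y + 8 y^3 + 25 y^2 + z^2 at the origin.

The Hessian of f at 0 has rank 2. Corank 1: A-series; mu = 2 gives A_2.

A_{2}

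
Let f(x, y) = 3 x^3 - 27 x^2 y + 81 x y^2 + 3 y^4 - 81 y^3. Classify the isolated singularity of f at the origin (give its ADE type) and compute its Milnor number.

Type E_{6}, Milnor number mu = 6.

The Hessian of f at 0 has rank 0. Corank 2; j^3 = 3*(x - 3*y)^3 is a perfect cube, so E-series; the 4-jet and mu = 6 give E_6.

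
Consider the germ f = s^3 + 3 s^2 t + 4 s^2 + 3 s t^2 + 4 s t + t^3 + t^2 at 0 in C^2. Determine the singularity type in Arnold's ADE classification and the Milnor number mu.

Type A_{2}, Milnor number mu = 2.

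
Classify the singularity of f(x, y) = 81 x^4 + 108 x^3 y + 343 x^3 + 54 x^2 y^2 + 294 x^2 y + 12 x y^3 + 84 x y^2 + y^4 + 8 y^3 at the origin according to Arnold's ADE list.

The Hessian of f at 0 is [[0, 0], [0, 0]] with rank 0, so corank 2. A Groebner basis of the Jacobian ideal J(f) in C{x,y} is {y^4, x*y^2 + 19*y^3/63, x^2 + 4*x*y/7 + 4*y^2/49}; counting standard monomials gives mu = 6. Corank 2; j^3 = (7*x + 2*y)^3 is a perfect cube, so E-series; the 4-jet and mu = 6 give E_6.

E_{6}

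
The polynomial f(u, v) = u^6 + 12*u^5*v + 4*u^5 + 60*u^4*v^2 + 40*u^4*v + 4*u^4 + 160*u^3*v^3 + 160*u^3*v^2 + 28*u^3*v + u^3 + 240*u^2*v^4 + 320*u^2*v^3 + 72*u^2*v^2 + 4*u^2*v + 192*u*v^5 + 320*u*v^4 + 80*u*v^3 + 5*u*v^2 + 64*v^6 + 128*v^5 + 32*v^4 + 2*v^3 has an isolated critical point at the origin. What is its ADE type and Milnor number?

The Hessian of f at 0 has rank 0. Corank 2; j^3 = (u + v)^2*(u + 2*v) has shape L^2 M (L != M), so D-series; mu = 7 gives D_7.

Type D7, Milnor number mu = 7.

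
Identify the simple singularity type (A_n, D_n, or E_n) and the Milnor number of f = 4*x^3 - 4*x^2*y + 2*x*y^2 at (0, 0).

The Hessian of f at 0 has rank 0. Corank 2; j^3 = 2*x*(2*x^2 - 2*x*y + y^2) splits into three distinct lines over C (the quadratic factor has nonzero discriminant), so D_4.

Type D_4, Milnor number mu = 4.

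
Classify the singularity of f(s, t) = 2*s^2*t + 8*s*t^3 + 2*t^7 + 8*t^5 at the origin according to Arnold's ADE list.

The Hessian of f at 0 has rank 0. Corank 2; j^3 = 2*s^2*t has shape L^2 M (L != M), so D-series; mu = 8 gives D_8.

D_{8}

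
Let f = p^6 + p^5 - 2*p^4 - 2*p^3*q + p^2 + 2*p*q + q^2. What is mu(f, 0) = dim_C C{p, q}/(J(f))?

The Hessian of f at 0 has rank 1. Corank 1: A-series; mu = 4 gives A_4.

4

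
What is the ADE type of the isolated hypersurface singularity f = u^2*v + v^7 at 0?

The Hessian of f at 0 is [[0, 0], [0, 0]] with rank 0, so corank 2. A Groebner basis of the Jacobian ideal J(f) in C{u,v} is {u^2/7 + v^6, u^3, u*v}; counting standard monomials gives mu = 8. Corank 2; j^3 = u^2*v has shape L^2 M (L != M), so D-series; mu = 8 gives D_8.

D8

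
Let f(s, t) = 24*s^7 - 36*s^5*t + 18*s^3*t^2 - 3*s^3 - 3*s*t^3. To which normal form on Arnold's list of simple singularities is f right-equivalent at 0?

The Hessian of f at 0 has rank 0. Corank 2; j^3 = -3*s^3 is a perfect cube, so E-series; the 4-jet and mu = 7 give E_7.

E_{7}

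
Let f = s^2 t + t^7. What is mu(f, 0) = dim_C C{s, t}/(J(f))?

8

The Hessian of f at 0 is [[0, 0], [0, 0]] with rank 0, so corank 2. A Groebner basis of the Jacobian ideal J(f) in C{s,t} is {s^2/7 + t^6, s^3, s*t}; counting standard monomials gives mu = 8. Corank 2; j^3 = s^2*t has shape L^2 M (L != M), so D-series; mu = 8 gives D_8.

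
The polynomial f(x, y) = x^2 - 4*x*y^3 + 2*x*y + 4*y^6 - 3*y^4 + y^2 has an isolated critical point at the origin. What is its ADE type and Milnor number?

Type A3, Milnor number mu = 3.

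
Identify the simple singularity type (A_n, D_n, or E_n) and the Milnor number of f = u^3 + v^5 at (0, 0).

Type E_{8}, Milnor number mu = 8.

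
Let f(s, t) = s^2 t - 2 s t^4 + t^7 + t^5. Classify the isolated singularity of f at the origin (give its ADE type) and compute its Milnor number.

Type D_6, Milnor number mu = 6.

The Hessian of f at 0 has rank 0. Corank 2; j^3 = s^2*t has shape L^2 M (L != M), so D-series; mu = 6 gives D_6.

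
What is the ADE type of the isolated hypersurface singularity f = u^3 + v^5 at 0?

E_{8}

The Hessian of f at 0 is [[0, 0], [0, 0]] with rank 0, so corank 2. A Groebner basis of the Jacobian ideal J(f) in C{u,v} is {v^4, u^2}; counting standard monomials gives mu = 8. Corank 2; j^3 = u^3 is a perfect cube, so E-series; the 5-jet and mu = 8 give E_8.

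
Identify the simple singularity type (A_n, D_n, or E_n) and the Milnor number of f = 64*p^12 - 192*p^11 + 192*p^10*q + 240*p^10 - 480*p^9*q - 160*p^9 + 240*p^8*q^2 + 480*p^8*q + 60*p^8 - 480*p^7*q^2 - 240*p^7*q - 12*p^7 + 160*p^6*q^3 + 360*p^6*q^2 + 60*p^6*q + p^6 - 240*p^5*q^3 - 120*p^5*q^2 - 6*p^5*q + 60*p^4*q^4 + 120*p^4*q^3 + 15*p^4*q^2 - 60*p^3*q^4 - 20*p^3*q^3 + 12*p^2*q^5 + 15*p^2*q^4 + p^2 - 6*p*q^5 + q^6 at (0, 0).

Type A_5, Milnor number mu = 5.

The Hessian of f at 0 has rank 1. Corank 1: A-series; mu = 5 gives A_5.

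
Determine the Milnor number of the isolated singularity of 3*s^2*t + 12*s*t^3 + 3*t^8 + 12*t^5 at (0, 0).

9

The Hessian of f at 0 has rank 0. Corank 2; j^3 = 3*s^2*t has shape L^2 M (L != M), so D-series; mu = 9 gives D_9.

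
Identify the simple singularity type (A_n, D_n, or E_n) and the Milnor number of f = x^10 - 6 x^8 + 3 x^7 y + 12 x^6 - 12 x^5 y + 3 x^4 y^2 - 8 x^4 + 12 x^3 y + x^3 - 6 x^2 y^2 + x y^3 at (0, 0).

The Hessian of f at 0 has rank 0. Corank 2; j^3 = x^3 is a perfect cube, so E-series; the 4-jet and mu = 7 give E_7.

Type E_7, Milnor number mu = 7.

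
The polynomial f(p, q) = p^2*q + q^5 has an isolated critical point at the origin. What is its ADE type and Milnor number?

The Hessian of f at 0 has rank 0. Corank 2; j^3 = p^2*q has shape L^2 M (L != M), so D-series; mu = 6 gives D_6.

Type D6, Milnor number mu = 6.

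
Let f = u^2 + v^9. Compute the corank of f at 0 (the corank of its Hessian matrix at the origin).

1

Hessian at 0 has rank 1.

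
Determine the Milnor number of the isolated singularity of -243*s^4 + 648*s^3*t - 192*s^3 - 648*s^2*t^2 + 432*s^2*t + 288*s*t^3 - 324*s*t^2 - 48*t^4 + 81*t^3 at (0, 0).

6

The Hessian of f at 0 is [[0, 0], [0, 0]] with rank 0, so corank 2. A Groebner basis of the Jacobian ideal J(f) in C{s,t} is {t^4, s*t^2 - 13*t^3/18, s^2 - 3*s*t/2 + 9*t^2/16}; counting standard monomials gives mu = 6. Corank 2; j^3 = -3*(4*s - 3*t)^3 is a perfect cube, so E-series; the 4-jet and mu = 6 give E_6.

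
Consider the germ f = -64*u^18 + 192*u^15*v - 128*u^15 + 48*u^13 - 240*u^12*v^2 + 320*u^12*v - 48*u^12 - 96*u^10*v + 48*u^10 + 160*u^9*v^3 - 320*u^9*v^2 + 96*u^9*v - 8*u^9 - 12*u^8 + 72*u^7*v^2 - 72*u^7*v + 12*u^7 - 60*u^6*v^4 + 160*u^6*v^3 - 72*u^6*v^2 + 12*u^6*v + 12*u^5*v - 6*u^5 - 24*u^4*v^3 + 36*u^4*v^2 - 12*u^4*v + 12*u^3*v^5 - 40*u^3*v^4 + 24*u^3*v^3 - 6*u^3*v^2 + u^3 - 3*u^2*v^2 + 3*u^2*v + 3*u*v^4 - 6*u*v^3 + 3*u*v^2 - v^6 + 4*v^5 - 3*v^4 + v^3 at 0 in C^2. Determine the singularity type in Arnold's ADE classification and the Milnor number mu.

Type E_{8}, Milnor number mu = 8.

The Hessian of f at 0 is [[0, 0], [0, 0]] with rank 0, so corank 2. A Groebner basis of the Jacobian ideal J(f) in C{u,v} is {u^2/4 + u*v^3 - u*v^2/2 + u*v/2 - v^3/2 + v^2/4, v^4, u^3 - 3*u^2/2 - 3*u*v + v^3 - 3*v^2/2, u^2*v + u^2/2 + u*v^2 + u*v + v^2/2}; counting standard monomials gives mu = 8. Corank 2; j^3 = (u + v)^3 is a perfect cube, so E-series; the 5-jet and mu = 8 give E_8.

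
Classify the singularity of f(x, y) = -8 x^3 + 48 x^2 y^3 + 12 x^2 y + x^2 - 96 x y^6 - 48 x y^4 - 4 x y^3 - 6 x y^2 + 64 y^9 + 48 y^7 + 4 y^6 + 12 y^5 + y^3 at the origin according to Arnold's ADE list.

A_{2}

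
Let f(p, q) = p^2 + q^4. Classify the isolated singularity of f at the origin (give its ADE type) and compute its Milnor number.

The Hessian of f at 0 is [[2, 0], [0, 0]] with rank 1, so corank 1. A Groebner basis of the Jacobian ideal J(f) in C{p,q} is {q^3, p}; counting standard monomials gives mu = 3. Corank 1: A-series; mu = 3 gives A_3.

Type A_3, Milnor number mu = 3.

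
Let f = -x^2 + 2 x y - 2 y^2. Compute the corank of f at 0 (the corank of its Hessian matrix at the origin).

Hessian at 0 has rank 2.

0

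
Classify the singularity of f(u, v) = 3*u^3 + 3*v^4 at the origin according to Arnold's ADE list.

E_6

The Hessian of f at 0 has rank 0. Corank 2; j^3 = 3*u^3 is a perfect cube, so E-series; the 4-jet and mu = 6 give E_6.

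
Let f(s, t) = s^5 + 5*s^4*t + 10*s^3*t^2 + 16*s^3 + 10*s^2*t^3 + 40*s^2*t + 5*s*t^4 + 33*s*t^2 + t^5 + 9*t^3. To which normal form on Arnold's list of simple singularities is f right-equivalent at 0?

D_6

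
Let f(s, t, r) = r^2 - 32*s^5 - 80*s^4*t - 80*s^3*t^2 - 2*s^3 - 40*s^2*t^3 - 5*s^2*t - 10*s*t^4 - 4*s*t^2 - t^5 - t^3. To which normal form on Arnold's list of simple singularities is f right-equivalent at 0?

D_6

The Hessian of f at 0 is [[0, 0, 0], [0, 0, 0], [0, 0, 2]] with rank 1, so corank 2. A Groebner basis of the Jacobian ideal J(f) in C{s,t,r} is {s*t/10 + t^4 + t^2/10, s*t^2 + t^3, s^2 + 3*s*t/2 + t^2/2, r}; counting standard monomials gives mu = 6. Corank 2; j^3 = -(s + t)^2*(2*s + t) has shape L^2 M (L != M), so D-series; mu = 6 gives D_6.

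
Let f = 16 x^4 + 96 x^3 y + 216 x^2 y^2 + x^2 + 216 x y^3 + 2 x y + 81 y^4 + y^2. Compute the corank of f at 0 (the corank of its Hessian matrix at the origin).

The Hessian at 0 is [[2, 2], [2, 2]] of rank 1; hence corank 1.

1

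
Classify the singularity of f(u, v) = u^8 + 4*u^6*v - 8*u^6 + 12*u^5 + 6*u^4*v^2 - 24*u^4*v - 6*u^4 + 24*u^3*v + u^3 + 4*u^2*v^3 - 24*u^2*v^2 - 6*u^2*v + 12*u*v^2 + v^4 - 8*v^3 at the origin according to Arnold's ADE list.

E_6

The Hessian of f at 0 has rank 0. Corank 2; j^3 = (u - 2*v)^3 is a perfect cube, so E-series; the 4-jet and mu = 6 give E_6.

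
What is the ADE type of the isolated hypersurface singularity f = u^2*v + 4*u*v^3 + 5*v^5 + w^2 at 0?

D_{6}

The Hessian of f at 0 has rank 1. Corank 2; j^3 = u^2*v has shape L^2 M (L != M), so D-series; mu = 6 gives D_6.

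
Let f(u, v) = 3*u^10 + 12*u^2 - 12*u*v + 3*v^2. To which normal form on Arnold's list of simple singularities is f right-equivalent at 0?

A_{9}

The Hessian of f at 0 has rank 1. Corank 1: A-series; mu = 9 gives A_9.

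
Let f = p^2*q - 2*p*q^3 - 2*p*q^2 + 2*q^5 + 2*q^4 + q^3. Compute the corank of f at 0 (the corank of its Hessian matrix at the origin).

2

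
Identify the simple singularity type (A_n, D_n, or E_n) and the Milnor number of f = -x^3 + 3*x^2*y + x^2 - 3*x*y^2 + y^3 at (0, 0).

Type A2, Milnor number mu = 2.

The Hessian of f at 0 is [[2, 0], [0, 0]] with rank 1, so corank 1. A Groebner basis of the Jacobian ideal J(f) in C{x,y} is {y^2, x}; counting standard monomials gives mu = 2. Corank 1: A-series; mu = 2 gives A_2.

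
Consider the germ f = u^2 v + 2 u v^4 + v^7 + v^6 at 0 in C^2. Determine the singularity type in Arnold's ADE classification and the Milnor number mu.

Type D_{7}, Milnor number mu = 7.

The Hessian of f at 0 has rank 0. Corank 2; j^3 = u^2*v has shape L^2 M (L != M), so D-series; mu = 7 gives D_7.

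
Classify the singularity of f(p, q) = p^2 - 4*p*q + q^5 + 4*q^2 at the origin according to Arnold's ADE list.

The Hessian of f at 0 has rank 1. Corank 1: A-series; mu = 4 gives A_4.

A_{4}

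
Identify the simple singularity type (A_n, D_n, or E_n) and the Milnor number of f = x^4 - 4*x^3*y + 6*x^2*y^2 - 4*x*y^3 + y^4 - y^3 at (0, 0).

Type E6, Milnor number mu = 6.

The Hessian of f at 0 has rank 0. Corank 2; j^3 = -y^3 is a perfect cube, so E-series; the 4-jet and mu = 6 give E_6.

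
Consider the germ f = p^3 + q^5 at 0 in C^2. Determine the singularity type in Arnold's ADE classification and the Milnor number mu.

Type E_{8}, Milnor number mu = 8.

The Hessian of f at 0 is [[0, 0], [0, 0]] with rank 0, so corank 2. A Groebner basis of the Jacobian ideal J(f) in C{p,q} is {q^4, p^2}; counting standard monomials gives mu = 8. Corank 2; j^3 = p^3 is a perfect cube, so E-series; the 5-jet and mu = 8 give E_8.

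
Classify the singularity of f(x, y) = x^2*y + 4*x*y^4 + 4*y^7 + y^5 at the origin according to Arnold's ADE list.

The Hessian of f at 0 has rank 0. Corank 2; j^3 = x^2*y has shape L^2 M (L != M), so D-series; mu = 6 gives D_6.

D6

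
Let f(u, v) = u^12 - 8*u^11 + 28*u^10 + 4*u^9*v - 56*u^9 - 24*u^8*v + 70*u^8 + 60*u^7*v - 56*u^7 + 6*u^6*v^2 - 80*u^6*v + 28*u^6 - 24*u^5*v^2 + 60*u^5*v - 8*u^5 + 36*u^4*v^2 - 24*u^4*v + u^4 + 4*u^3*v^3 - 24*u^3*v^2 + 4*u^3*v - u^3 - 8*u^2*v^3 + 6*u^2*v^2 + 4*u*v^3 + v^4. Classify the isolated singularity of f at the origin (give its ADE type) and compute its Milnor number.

The Hessian of f at 0 has rank 0. Corank 2; j^3 = -u^3 is a perfect cube, so E-series; the 4-jet and mu = 6 give E_6.

Type E6, Milnor number mu = 6.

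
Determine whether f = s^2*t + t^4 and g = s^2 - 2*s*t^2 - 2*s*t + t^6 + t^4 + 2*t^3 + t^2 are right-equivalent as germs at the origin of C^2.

The Hessian of f at 0 has rank 0. Corank 2; j^3 = s^2*t has shape L^2 M (L != M), so D-series; mu = 5 gives D_5. The Hessian of g at 0 has rank 1. Corank 1: A-series; mu = 5 gives A_5. f is D_5 but g is A_5, hence not right-equivalent.

No.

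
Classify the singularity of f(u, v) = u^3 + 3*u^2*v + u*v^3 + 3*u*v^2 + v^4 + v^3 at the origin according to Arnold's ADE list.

E_7

The Hessian of f at 0 has rank 0. Corank 2; j^3 = (u + v)^3 is a perfect cube, so E-series; the 4-jet and mu = 7 give E_7.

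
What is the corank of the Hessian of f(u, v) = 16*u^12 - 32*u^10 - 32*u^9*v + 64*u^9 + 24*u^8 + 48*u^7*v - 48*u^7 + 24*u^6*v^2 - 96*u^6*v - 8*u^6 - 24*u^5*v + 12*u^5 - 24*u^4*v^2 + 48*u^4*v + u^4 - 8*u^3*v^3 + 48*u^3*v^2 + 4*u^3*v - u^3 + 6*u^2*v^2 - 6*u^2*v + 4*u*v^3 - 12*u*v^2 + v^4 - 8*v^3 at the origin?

Hessian at 0 has rank 0.

2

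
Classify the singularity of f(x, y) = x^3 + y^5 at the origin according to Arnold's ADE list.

E_{8}

The Hessian of f at 0 has rank 0. Corank 2; j^3 = x^3 is a perfect cube, so E-series; the 5-jet and mu = 8 give E_8.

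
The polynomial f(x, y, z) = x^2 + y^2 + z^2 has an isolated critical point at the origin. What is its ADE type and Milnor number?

The Hessian of f at 0 has rank 3. Corank 0: nondegenerate Morse point, so A_1.

Type A_1, Milnor number mu = 1.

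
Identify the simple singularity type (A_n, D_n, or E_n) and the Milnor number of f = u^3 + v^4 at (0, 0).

Type E_6, Milnor number mu = 6.

The Hessian of f at 0 has rank 0. Corank 2; j^3 = u^3 is a perfect cube, so E-series; the 4-jet and mu = 6 give E_6.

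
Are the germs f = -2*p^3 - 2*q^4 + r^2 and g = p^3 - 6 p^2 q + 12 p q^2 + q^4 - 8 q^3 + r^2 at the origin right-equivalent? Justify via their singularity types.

The Hessian of f at 0 has rank 1. Corank 2; j^3 = -2*p^3 is a perfect cube, so E-series; the 4-jet and mu = 6 give E_6. The Hessian of g at 0 has rank 1. Corank 2; j^3 = (p - 2*q)^3 is a perfect cube, so E-series; the 4-jet and mu = 6 give E_6. Both have type E_6, hence right-equivalent.

Yes.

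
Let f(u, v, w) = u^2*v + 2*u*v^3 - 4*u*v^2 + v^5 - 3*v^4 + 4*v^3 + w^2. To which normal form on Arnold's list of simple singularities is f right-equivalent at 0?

The Hessian of f at 0 is [[0, 0, 0], [0, 0, 0], [0, 0, 2]] with rank 1, so corank 2. A Groebner basis of the Jacobian ideal J(f) in C{u,v,w} is {u*v^2 + 2*u*v - 4*v^2, u*v + v^3 - 2*v^2, u^2 - 8*u*v + 12*v^2, w}; counting standard monomials gives mu = 5. Corank 2; j^3 = v*(u - 2*v)^2 has shape L^2 M (L != M), so D-series; mu = 5 gives D_5.

D_{5}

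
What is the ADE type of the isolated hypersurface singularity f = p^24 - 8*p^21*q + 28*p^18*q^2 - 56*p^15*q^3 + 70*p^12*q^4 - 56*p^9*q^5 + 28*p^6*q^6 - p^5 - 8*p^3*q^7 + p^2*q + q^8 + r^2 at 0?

D_9

The Hessian of f at 0 is [[0, 0, 0], [0, 0, 0], [0, 0, 2]] with rank 1, so corank 2. A Groebner basis of the Jacobian ideal J(f) in C{p,q,r} is {p^2/8 + q^7, p^3, p*q, r}; counting standard monomials gives mu = 9. Corank 2; j^3 = p^2*q has shape L^2 M (L != M), so D-series; mu = 9 gives D_9.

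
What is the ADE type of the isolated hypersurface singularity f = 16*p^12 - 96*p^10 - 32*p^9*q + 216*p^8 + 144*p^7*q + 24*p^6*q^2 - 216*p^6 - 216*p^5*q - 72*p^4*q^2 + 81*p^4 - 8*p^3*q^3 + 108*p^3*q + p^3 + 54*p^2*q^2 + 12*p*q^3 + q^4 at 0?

E6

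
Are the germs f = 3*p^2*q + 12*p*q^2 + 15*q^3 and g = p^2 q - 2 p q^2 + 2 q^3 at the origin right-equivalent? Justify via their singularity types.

The Hessian of f at 0 has rank 0. Corank 2; j^3 = 3*q*(p^2 + 4*p*q + 5*q^2) splits into three distinct lines over C (the quadratic factor has nonzero discriminant), so D_4. The Hessian of g at 0 has rank 0. Corank 2; j^3 = q*(p^2 - 2*p*q + 2*q^2) splits into three distinct lines over C (the quadratic factor has nonzero discriminant), so D_4. Both have type D_4, hence right-equivalent.

Yes.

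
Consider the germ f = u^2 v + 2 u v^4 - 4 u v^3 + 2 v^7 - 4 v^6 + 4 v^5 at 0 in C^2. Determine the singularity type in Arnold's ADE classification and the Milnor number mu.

Type D_{8}, Milnor number mu = 8.

The Hessian of f at 0 has rank 0. Corank 2; j^3 = u^2*v has shape L^2 M (L != M), so D-series; mu = 8 gives D_8.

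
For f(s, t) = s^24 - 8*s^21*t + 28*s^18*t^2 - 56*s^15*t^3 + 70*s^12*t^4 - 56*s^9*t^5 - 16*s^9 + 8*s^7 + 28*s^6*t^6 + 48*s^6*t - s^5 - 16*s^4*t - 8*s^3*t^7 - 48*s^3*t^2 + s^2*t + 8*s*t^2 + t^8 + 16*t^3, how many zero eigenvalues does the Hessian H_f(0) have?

2

The Hessian at 0 is [[0, 0], [0, 0]] of rank 0; hence corank 2.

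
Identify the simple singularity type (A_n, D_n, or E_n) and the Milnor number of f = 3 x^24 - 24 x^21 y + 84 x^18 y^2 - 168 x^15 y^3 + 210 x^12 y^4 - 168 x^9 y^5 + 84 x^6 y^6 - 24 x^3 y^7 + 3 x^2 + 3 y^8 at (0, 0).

Type A7, Milnor number mu = 7.

The Hessian of f at 0 is [[6, 0], [0, 0]] with rank 1, so corank 1. A Groebner basis of the Jacobian ideal J(f) in C{x,y} is {y^7, x}; counting standard monomials gives mu = 7. Corank 1: A-series; mu = 7 gives A_7.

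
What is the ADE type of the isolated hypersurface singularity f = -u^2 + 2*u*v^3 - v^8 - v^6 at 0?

A_{7}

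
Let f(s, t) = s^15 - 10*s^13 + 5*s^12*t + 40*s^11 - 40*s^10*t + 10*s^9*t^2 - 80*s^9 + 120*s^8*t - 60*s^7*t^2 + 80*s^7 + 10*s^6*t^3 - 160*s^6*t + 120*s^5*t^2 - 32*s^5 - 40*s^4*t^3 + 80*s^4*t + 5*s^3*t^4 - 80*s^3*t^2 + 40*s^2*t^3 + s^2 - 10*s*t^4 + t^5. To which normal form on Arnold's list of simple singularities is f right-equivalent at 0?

The Hessian of f at 0 has rank 1. Corank 1: A-series; mu = 4 gives A_4.

A4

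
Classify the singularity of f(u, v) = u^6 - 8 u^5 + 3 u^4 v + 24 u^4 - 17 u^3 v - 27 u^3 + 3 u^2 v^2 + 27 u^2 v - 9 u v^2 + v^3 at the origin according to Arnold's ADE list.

The Hessian of f at 0 has rank 0. Corank 2; j^3 = -(3*u - v)^3 is a perfect cube, so E-series; the 4-jet and mu = 7 give E_7.

E_{7}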